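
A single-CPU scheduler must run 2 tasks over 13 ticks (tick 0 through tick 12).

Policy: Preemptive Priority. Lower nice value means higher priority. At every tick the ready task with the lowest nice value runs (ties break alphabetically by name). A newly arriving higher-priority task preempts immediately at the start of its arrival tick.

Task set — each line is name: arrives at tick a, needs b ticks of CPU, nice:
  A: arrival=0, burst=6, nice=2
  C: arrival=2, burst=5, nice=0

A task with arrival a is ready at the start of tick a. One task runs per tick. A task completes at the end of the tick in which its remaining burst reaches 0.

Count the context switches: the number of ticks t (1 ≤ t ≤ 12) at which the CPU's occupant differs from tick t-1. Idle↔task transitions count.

context switches = 3

t=0: ready={A} → run A
t=1: ready={A} → run A
t=2: ready={A,C} → run C
t=3: ready={A,C} → run C
t=4: ready={A,C} → run C
t=5: ready={A,C} → run C
t=6: ready={A,C} → run C
t=7: ready={A} → run A
t=8: ready={A} → run A
t=9: ready={A} → run A
t=10: ready={A} → run A
t=11: (idle)
t=12: (idle)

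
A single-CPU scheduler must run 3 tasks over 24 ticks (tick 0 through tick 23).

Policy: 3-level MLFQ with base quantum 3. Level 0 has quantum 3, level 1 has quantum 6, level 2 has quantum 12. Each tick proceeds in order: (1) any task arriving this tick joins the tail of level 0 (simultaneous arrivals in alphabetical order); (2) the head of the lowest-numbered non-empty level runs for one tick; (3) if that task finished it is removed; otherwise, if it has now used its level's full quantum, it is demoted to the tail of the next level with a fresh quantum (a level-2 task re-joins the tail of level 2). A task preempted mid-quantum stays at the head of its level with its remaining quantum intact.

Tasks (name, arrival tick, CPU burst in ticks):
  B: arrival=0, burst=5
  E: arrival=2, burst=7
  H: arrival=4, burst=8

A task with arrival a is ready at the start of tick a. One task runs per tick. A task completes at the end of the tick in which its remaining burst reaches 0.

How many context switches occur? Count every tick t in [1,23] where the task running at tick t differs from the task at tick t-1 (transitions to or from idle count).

t=0: L0/L1/L2 = B/-/- → run B
t=1: L0/L1/L2 = B/-/- → run B
t=2: L0/L1/L2 = BE/-/- → run B
t=3: L0/L1/L2 = E/B/- → run E
t=4: L0/L1/L2 = EH/B/- → run E
t=5: L0/L1/L2 = EH/B/- → run E
t=6: L0/L1/L2 = H/BE/- → run H
t=7: L0/L1/L2 = H/BE/- → run H
t=8: L0/L1/L2 = H/BE/- → run H
t=9: L0/L1/L2 = -/BEH/- → run B
t=10: L0/L1/L2 = -/BEH/- → run B
t=11: L0/L1/L2 = -/EH/- → run E
t=12: L0/L1/L2 = -/EH/- → run E
t=13: L0/L1/L2 = -/EH/- → run E
t=14: L0/L1/L2 = -/EH/- → run E
t=15: L0/L1/L2 = -/H/- → run H
t=16: L0/L1/L2 = -/H/- → run H
t=17: L0/L1/L2 = -/H/- → run H
t=18: L0/L1/L2 = -/H/- → run H
t=19: L0/L1/L2 = -/H/- → run H
t=20: (idle)
t=21: (idle)
t=22: (idle)
t=23: (idle)

context switches = 6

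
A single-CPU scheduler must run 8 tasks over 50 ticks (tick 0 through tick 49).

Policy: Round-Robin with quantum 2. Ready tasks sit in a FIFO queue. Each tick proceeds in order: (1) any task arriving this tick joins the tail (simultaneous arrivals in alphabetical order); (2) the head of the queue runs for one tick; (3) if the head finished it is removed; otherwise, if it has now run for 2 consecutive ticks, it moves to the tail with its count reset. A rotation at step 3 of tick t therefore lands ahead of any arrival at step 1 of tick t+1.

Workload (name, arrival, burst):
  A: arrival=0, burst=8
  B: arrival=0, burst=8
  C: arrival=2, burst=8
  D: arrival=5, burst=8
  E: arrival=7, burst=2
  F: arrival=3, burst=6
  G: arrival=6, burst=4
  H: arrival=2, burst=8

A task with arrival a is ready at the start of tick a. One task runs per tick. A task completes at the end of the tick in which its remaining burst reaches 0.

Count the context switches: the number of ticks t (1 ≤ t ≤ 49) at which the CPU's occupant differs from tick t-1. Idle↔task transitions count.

context switches = 24

t=0: queue=[A,B] q_used=0 → run A
t=1: queue=[A,B] q_used=1 → run A
t=2: queue=[B,A,C,H] q_used=0 → run B
t=3: queue=[B,A,C,H,F] q_used=1 → run B
t=4: queue=[A,C,H,F,B] q_used=0 → run A
t=5: queue=[A,C,H,F,B,D] q_used=1 → run A
t=6: queue=[C,H,F,B,D,A,G] q_used=0 → run C
t=7: queue=[C,H,F,B,D,A,G,E] q_used=1 → run C
t=8: queue=[H,F,B,D,A,G,E,C] q_used=0 → run H
t=9: queue=[H,F,B,D,A,G,E,C] q_used=1 → run H
t=10: queue=[F,B,D,A,G,E,C,H] q_used=0 → run F
t=11: queue=[F,B,D,A,G,E,C,H] q_used=1 → run F
t=12: queue=[B,D,A,G,E,C,H,F] q_used=0 → run B
t=13: queue=[B,D,A,G,E,C,H,F] q_used=1 → run B
t=14: queue=[D,A,G,E,C,H,F,B] q_used=0 → run D
t=15: queue=[D,A,G,E,C,H,F,B] q_used=1 → run D
t=16: queue=[A,G,E,C,H,F,B,D] q_used=0 → run A
t=17: queue=[A,G,E,C,H,F,B,D] q_used=1 → run A
t=18: queue=[G,E,C,H,F,B,D,A] q_used=0 → run G
t=19: queue=[G,E,C,H,F,B,D,A] q_used=1 → run G
t=20: queue=[E,C,H,F,B,D,A,G] q_used=0 → run E
t=21: queue=[E,C,H,F,B,D,A,G] q_used=1 → run E
t=22: queue=[C,H,F,B,D,A,G] q_used=0 → run C
t=23: queue=[C,H,F,B,D,A,G] q_used=1 → run C
t=24: queue=[H,F,B,D,A,G,C] q_used=0 → run H
t=25: queue=[H,F,B,D,A,G,C] q_used=1 → run H
t=26: queue=[F,B,D,A,G,C,H] q_used=0 → run F
t=27: queue=[F,B,D,A,G,C,H] q_used=1 → run F
t=28: queue=[B,D,A,G,C,H,F] q_used=0 → run B
t=29: queue=[B,D,A,G,C,H,F] q_used=1 → run B
t=30: queue=[D,A,G,C,H,F,B] q_used=0 → run D
t=31: queue=[D,A,G,C,H,F,B] q_used=1 → run D
t=32: queue=[A,G,C,H,F,B,D] q_used=0 → run A
t=33: queue=[A,G,C,H,F,B,D] q_used=1 → run A
t=34: queue=[G,C,H,F,B,D] q_used=0 → run G
t=35: queue=[G,C,H,F,B,D] q_used=1 → run G
t=36: queue=[C,H,F,B,D] q_used=0 → run C
t=37: queue=[C,H,F,B,D] q_used=1 → run C
t=38: queue=[H,F,B,D,C] q_used=0 → run H
t=39: queue=[H,F,B,D,C] q_used=1 → run H
t=40: queue=[F,B,D,C,H] q_used=0 → run F
t=41: queue=[F,B,D,C,H] q_used=1 → run F
t=42: queue=[B,D,C,H] q_used=0 → run B
t=43: queue=[B,D,C,H] q_used=1 → run B
t=44: queue=[D,C,H] q_used=0 → run D
t=45: queue=[D,C,H] q_used=1 → run D
t=46: queue=[C,H,D] q_used=0 → run C
t=47: queue=[C,H,D] q_used=1 → run C
t=48: queue=[H,D] q_used=0 → run H
t=49: queue=[H,D] q_used=1 → run H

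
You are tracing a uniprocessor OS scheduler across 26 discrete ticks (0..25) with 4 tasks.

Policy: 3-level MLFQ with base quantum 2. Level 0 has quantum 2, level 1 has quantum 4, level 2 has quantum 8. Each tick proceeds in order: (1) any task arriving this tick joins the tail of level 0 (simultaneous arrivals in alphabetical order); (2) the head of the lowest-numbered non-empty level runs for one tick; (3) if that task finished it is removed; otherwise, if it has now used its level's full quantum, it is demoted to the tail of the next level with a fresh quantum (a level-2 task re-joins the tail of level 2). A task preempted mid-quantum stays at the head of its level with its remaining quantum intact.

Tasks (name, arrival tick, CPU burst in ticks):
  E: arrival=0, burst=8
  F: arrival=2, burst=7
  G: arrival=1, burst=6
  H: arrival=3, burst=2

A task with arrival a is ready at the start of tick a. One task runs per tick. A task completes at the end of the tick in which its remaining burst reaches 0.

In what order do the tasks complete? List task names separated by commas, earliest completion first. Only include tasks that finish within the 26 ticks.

completion order = H, G, E, F

t=0: L0/L1/L2 = E/-/- → run E
t=1: L0/L1/L2 = EG/-/- → run E
t=2: L0/L1/L2 = GF/E/- → run G
t=3: L0/L1/L2 = GFH/E/- → run G
t=4: L0/L1/L2 = FH/EG/- → run F
t=5: L0/L1/L2 = FH/EG/- → run F
t=6: L0/L1/L2 = H/EGF/- → run H
t=7: L0/L1/L2 = H/EGF/- → run H
t=8: L0/L1/L2 = -/EGF/- → run E
t=9: L0/L1/L2 = -/EGF/- → run E
t=10: L0/L1/L2 = -/EGF/- → run E
t=11: L0/L1/L2 = -/EGF/- → run E
t=12: L0/L1/L2 = -/GF/E → run G
t=13: L0/L1/L2 = -/GF/E → run G
t=14: L0/L1/L2 = -/GF/E → run G
t=15: L0/L1/L2 = -/GF/E → run G
t=16: L0/L1/L2 = -/F/E → run F
t=17: L0/L1/L2 = -/F/E → run F
t=18: L0/L1/L2 = -/F/E → run F
t=19: L0/L1/L2 = -/F/E → run F
t=20: L0/L1/L2 = -/-/EF → run E
t=21: L0/L1/L2 = -/-/EF → run E
t=22: L0/L1/L2 = -/-/F → run F
t=23: (idle)
t=24: (idle)
t=25: (idle)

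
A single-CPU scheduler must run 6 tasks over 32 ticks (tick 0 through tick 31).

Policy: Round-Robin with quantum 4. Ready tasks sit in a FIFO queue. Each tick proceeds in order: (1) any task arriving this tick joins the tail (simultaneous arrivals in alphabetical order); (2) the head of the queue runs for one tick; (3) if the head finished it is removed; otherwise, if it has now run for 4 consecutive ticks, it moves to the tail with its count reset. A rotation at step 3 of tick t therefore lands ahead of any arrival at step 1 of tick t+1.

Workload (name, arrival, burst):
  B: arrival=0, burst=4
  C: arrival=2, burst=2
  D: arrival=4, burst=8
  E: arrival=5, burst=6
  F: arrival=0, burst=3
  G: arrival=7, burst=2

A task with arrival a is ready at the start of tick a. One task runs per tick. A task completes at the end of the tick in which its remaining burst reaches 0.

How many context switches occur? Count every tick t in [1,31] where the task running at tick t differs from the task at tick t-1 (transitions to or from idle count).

context switches = 8

t=0: queue=[B,F] q_used=0 → run B
t=1: queue=[B,F] q_used=1 → run B
t=2: queue=[B,F,C] q_used=2 → run B
t=3: queue=[B,F,C] q_used=3 → run B
t=4: queue=[F,C,D] q_used=0 → run F
t=5: queue=[F,C,D,E] q_used=1 → run F
t=6: queue=[F,C,D,E] q_used=2 → run F
t=7: queue=[C,D,E,G] q_used=0 → run C
t=8: queue=[C,D,E,G] q_used=1 → run C
t=9: queue=[D,E,G] q_used=0 → run D
t=10: queue=[D,E,G] q_used=1 → run D
t=11: queue=[D,E,G] q_used=2 → run D
t=12: queue=[D,E,G] q_used=3 → run D
t=13: queue=[E,G,D] q_used=0 → run E
t=14: queue=[E,G,D] q_used=1 → run E
t=15: queue=[E,G,D] q_used=2 → run E
t=16: queue=[E,G,D] q_used=3 → run E
t=17: queue=[G,D,E] q_used=0 → run G
t=18: queue=[G,D,E] q_used=1 → run G
t=19: queue=[D,E] q_used=0 → run D
t=20: queue=[D,E] q_used=1 → run D
t=21: queue=[D,E] q_used=2 → run D
t=22: queue=[D,E] q_used=3 → run D
t=23: queue=[E] q_used=0 → run E
t=24: queue=[E] q_used=1 → run E
t=25: (idle)
t=26: (idle)
t=27: (idle)
t=28: (idle)
t=29: (idle)
t=30: (idle)
t=31: (idle)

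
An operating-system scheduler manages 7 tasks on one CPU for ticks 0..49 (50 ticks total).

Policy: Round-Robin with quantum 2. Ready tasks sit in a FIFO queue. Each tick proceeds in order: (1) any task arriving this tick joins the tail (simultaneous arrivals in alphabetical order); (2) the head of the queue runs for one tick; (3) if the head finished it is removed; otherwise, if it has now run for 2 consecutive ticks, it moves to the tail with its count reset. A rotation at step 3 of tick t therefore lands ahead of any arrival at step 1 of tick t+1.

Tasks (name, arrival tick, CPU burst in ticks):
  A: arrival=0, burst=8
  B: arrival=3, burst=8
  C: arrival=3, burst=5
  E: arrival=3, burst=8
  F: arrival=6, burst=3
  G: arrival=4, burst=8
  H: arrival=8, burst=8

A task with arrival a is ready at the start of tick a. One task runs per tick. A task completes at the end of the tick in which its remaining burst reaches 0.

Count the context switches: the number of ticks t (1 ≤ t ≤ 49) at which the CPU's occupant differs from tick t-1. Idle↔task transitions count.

context switches = 24

t=0: queue=[A] q_used=0 → run A
t=1: queue=[A] q_used=1 → run A
t=2: queue=[A] q_used=0 → run A
t=3: queue=[A,B,C,E] q_used=1 → run A
t=4: queue=[B,C,E,A,G] q_used=0 → run B
t=5: queue=[B,C,E,A,G] q_used=1 → run B
t=6: queue=[C,E,A,G,B,F] q_used=0 → run C
t=7: queue=[C,E,A,G,B,F] q_used=1 → run C
t=8: queue=[E,A,G,B,F,C,H] q_used=0 → run E
t=9: queue=[E,A,G,B,F,C,H] q_used=1 → run E
t=10: queue=[A,G,B,F,C,H,E] q_used=0 → run A
t=11: queue=[A,G,B,F,C,H,E] q_used=1 → run A
t=12: queue=[G,B,F,C,H,E,A] q_used=0 → run G
t=13: queue=[G,B,F,C,H,E,A] q_used=1 → run G
t=14: queue=[B,F,C,H,E,A,G] q_used=0 → run B
t=15: queue=[B,F,C,H,E,A,G] q_used=1 → run B
t=16: queue=[F,C,H,E,A,G,B] q_used=0 → run F
t=17: queue=[F,C,H,E,A,G,B] q_used=1 → run F
t=18: queue=[C,H,E,A,G,B,F] q_used=0 → run C
t=19: queue=[C,H,E,A,G,B,F] q_used=1 → run C
t=20: queue=[H,E,A,G,B,F,C] q_used=0 → run H
t=21: queue=[H,E,A,G,B,F,C] q_used=1 → run H
t=22: queue=[E,A,G,B,F,C,H] q_used=0 → run E
t=23: queue=[E,A,G,B,F,C,H] q_used=1 → run E
t=24: queue=[A,G,B,F,C,H,E] q_used=0 → run A
t=25: queue=[A,G,B,F,C,H,E] q_used=1 → run A
t=26: queue=[G,B,F,C,H,E] q_used=0 → run G
t=27: queue=[G,B,F,C,H,E] q_used=1 → run G
t=28: queue=[B,F,C,H,E,G] q_used=0 → run B
t=29: queue=[B,F,C,H,E,G] q_used=1 → run B
t=30: queue=[F,C,H,E,G,B] q_used=0 → run F
t=31: queue=[C,H,E,G,B] q_used=0 → run C
t=32: queue=[H,E,G,B] q_used=0 → run H
t=33: queue=[H,E,G,B] q_used=1 → run H
t=34: queue=[E,G,B,H] q_used=0 → run E
t=35: queue=[E,G,B,H] q_used=1 → run E
t=36: queue=[G,B,H,E] q_used=0 → run G
t=37: queue=[G,B,H,E] q_used=1 → run G
t=38: queue=[B,H,E,G] q_used=0 → run B
t=39: queue=[B,H,E,G] q_used=1 → run B
t=40: queue=[H,E,G] q_used=0 → run H
t=41: queue=[H,E,G] q_used=1 → run H
t=42: queue=[E,G,H] q_used=0 → run E
t=43: queue=[E,G,H] q_used=1 → run E
t=44: queue=[G,H] q_used=0 → run G
t=45: queue=[G,H] q_used=1 → run G
t=46: queue=[H] q_used=0 → run H
t=47: queue=[H] q_used=1 → run H
t=48: (idle)
t=49: (idle)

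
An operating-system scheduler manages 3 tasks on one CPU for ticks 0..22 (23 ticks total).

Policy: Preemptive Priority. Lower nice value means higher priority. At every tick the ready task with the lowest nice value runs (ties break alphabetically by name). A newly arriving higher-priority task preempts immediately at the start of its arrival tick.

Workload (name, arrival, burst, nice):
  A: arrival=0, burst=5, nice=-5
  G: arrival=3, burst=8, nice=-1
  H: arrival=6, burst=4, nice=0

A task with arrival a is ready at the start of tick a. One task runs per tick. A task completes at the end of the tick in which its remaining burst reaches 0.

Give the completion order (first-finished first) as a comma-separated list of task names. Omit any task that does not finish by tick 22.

t=0: ready={A} → run A
t=1: ready={A} → run A
t=2: ready={A} → run A
t=3: ready={A,G} → run A
t=4: ready={A,G} → run A
t=5: ready={G} → run G
t=6: ready={G,H} → run G
t=7: ready={G,H} → run G
t=8: ready={G,H} → run G
t=9: ready={G,H} → run G
t=10: ready={G,H} → run G
t=11: ready={G,H} → run G
t=12: ready={G,H} → run G
t=13: ready={H} → run H
t=14: ready={H} → run H
t=15: ready={H} → run H
t=16: ready={H} → run H
t=17: (idle)
t=18: (idle)
t=19: (idle)
t=20: (idle)
t=21: (idle)
t=22: (idle)

completion order = A, G, H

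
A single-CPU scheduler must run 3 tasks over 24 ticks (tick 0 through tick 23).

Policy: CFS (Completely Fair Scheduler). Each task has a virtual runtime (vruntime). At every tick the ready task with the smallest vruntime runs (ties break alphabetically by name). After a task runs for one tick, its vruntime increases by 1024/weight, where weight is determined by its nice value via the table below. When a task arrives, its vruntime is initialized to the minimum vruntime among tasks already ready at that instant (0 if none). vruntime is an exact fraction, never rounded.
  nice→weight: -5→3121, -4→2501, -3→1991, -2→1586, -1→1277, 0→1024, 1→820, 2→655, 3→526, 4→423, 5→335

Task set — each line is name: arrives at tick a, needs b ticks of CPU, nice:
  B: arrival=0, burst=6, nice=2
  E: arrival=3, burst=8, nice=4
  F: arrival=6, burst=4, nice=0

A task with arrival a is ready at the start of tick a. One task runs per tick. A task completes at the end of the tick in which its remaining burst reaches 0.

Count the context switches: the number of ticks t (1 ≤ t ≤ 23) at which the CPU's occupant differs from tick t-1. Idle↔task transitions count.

context switches = 10

t=0: vr[B=0] → run B
t=1: vr[B=1024/655] → run B
t=2: vr[B=2048/655] → run B
t=3: vr[B=3072/655 E=3072/655] → run B
t=4: vr[B=4096/655 E=3072/655] → run E
t=5: vr[B=4096/655 E=1970176/277065] → run B
t=6: vr[B=1024/131 E=1970176/277065 F=1970176/277065] → run E
t=7: vr[B=1024/131 E=2640896/277065 F=1970176/277065] → run F
t=8: vr[B=1024/131 E=2640896/277065 F=2247241/277065] → run B
t=9: vr[E=2640896/277065 F=2247241/277065] → run F
t=10: vr[E=2640896/277065 F=2524306/277065] → run F
t=11: vr[E=2640896/277065 F=2801371/277065] → run E
t=12: vr[E=1103872/92355 F=2801371/277065] → run F
t=13: vr[E=1103872/92355] → run E
t=14: vr[E=3982336/277065] → run E
t=15: vr[E=4653056/277065] → run E
t=16: vr[E=1774592/92355] → run E
t=17: vr[E=5994496/277065] → run E
t=18: (idle)
t=19: (idle)
t=20: (idle)
t=21: (idle)
t=22: (idle)
t=23: (idle)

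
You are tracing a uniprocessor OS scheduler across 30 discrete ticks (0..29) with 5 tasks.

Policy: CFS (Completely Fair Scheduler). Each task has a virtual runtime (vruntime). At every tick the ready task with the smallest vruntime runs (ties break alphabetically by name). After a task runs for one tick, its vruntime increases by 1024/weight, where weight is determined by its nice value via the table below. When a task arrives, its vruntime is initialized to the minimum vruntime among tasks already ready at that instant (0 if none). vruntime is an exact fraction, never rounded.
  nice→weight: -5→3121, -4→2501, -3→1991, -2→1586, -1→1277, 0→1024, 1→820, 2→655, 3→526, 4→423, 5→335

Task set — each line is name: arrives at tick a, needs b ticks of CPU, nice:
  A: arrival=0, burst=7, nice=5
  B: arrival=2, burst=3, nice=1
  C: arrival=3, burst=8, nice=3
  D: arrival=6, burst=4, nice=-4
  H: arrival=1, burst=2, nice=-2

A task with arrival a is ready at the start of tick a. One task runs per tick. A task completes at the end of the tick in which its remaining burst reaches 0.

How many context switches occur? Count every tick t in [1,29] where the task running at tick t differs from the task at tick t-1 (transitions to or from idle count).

context switches = 18

t=0: vr[A=0] → run A
t=1: vr[A=1024/335 H=1024/335] → run A
t=2: vr[A=2048/335 B=1024/335 H=1024/335] → run B
t=3: vr[A=2048/335 B=59136/13735 C=1024/335 H=1024/335] → run C
t=4: vr[A=2048/335 B=59136/13735 C=440832/88105 H=1024/335] → run H
t=5: vr[A=2048/335 B=59136/13735 C=440832/88105 H=983552/265655] → run H
t=6: vr[A=2048/335 B=59136/13735 C=440832/88105 D=59136/13735] → run B
t=7: vr[A=2048/335 B=76288/13735 C=440832/88105 D=59136/13735] → run D
t=8: vr[A=2048/335 B=76288/13735 C=440832/88105 D=3950336/837835] → run D
t=9: vr[A=2048/335 B=76288/13735 C=440832/88105 D=4293376/837835] → run C
t=10: vr[A=2048/335 B=76288/13735 C=612352/88105 D=4293376/837835] → run D
t=11: vr[A=2048/335 B=76288/13735 C=612352/88105 D=4636416/837835] → run D
t=12: vr[A=2048/335 B=76288/13735 C=612352/88105] → run B
t=13: vr[A=2048/335 C=612352/88105] → run A
t=14: vr[A=3072/335 C=612352/88105] → run C
t=15: vr[A=3072/335 C=783872/88105] → run C
t=16: vr[A=3072/335 C=955392/88105] → run A
t=17: vr[A=4096/335 C=955392/88105] → run C
t=18: vr[A=4096/335 C=1126912/88105] → run A
t=19: vr[A=1024/67 C=1126912/88105] → run C
t=20: vr[A=1024/67 C=1298432/88105] → run C
t=21: vr[A=1024/67 C=1469952/88105] → run A
t=22: vr[A=6144/335 C=1469952/88105] → run C
t=23: vr[A=6144/335] → run A
t=24: (idle)
t=25: (idle)
t=26: (idle)
t=27: (idle)
t=28: (idle)
t=29: (idle)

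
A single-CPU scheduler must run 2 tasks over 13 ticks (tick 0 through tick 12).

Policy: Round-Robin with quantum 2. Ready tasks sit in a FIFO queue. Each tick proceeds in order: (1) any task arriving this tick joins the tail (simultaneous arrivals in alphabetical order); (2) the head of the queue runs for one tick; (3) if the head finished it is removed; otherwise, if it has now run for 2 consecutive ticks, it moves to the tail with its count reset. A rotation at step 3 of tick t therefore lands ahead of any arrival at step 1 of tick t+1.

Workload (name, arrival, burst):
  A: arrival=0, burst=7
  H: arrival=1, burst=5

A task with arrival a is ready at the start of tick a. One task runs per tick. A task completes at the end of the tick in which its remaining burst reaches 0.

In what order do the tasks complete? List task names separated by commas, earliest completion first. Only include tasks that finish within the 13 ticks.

t=0: queue=[A] q_used=0 → run A
t=1: queue=[A,H] q_used=1 → run A
t=2: queue=[H,A] q_used=0 → run H
t=3: queue=[H,A] q_used=1 → run H
t=4: queue=[A,H] q_used=0 → run A
t=5: queue=[A,H] q_used=1 → run A
t=6: queue=[H,A] q_used=0 → run H
t=7: queue=[H,A] q_used=1 → run H
t=8: queue=[A,H] q_used=0 → run A
t=9: queue=[A,H] q_used=1 → run A
t=10: queue=[H,A] q_used=0 → run H
t=11: queue=[A] q_used=0 → run A
t=12: (idle)

completion order = H, A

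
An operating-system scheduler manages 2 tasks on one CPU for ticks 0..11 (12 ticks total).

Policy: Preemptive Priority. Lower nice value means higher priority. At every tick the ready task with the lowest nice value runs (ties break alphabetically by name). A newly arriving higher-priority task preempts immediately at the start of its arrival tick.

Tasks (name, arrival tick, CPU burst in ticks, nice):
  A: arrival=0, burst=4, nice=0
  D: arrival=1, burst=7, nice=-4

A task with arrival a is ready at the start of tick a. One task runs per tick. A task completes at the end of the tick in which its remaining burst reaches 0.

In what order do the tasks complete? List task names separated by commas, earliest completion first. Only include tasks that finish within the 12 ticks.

completion order = D, A

t=0: ready={A} → run A
t=1: ready={A,D} → run D
t=2: ready={A,D} → run D
t=3: ready={A,D} → run D
t=4: ready={A,D} → run D
t=5: ready={A,D} → run D
t=6: ready={A,D} → run D
t=7: ready={A,D} → run D
t=8: ready={A} → run A
t=9: ready={A} → run A
t=10: ready={A} → run A
t=11: (idle)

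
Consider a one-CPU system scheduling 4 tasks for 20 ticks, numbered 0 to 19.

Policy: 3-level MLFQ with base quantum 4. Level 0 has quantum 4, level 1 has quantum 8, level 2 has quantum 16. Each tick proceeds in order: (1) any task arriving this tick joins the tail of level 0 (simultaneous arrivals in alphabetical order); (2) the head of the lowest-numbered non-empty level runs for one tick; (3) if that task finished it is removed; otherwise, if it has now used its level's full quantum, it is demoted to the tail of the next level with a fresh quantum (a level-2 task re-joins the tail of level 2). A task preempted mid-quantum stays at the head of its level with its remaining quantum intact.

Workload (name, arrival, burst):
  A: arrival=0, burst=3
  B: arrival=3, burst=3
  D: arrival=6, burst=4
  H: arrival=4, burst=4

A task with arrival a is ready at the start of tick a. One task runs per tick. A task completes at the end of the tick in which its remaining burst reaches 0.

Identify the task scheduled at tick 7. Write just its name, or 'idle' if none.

t=0: L0/L1/L2 = A/-/- → run A
t=1: L0/L1/L2 = A/-/- → run A
t=2: L0/L1/L2 = A/-/- → run A
t=3: L0/L1/L2 = B/-/- → run B
t=4: L0/L1/L2 = BH/-/- → run B
t=5: L0/L1/L2 = BH/-/- → run B
t=6: L0/L1/L2 = HD/-/- → run H
t=7: L0/L1/L2 = HD/-/- → run H
t=8: L0/L1/L2 = HD/-/- → run H
t=9: L0/L1/L2 = HD/-/- → run H
t=10: L0/L1/L2 = D/-/- → run D
t=11: L0/L1/L2 = D/-/- → run D
t=12: L0/L1/L2 = D/-/- → run D
t=13: L0/L1/L2 = D/-/- → run D
t=14: (idle)
t=15: (idle)
t=16: (idle)
t=17: (idle)
t=18: (idle)
t=19: (idle)

running at tick 7 = H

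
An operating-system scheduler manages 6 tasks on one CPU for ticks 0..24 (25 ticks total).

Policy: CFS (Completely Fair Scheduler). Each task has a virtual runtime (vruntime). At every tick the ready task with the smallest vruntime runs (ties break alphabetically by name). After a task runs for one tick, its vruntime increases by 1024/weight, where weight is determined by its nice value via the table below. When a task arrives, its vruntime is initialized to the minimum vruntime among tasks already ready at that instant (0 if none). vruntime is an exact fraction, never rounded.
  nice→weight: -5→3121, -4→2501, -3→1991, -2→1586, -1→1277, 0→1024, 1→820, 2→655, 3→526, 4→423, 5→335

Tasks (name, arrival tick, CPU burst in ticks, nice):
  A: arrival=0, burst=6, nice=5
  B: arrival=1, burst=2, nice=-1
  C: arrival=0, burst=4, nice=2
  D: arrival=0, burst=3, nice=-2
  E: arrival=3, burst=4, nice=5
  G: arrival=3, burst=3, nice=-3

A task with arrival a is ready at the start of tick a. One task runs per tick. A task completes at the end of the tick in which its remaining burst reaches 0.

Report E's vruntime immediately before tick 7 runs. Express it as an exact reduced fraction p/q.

t=0: vr[A=0 C=0 D=0] → run A
t=1: vr[A=1024/335 B=0 C=0 D=0] → run B
t=2: vr[A=1024/335 B=1024/1277 C=0 D=0] → run C
t=3: vr[A=1024/335 B=1024/1277 C=1024/655 D=0 E=0 G=0] → run D
t=4: vr[A=1024/335 B=1024/1277 C=1024/655 D=512/793 E=0 G=0] → run E
t=5: vr[A=1024/335 B=1024/1277 C=1024/655 D=512/793 E=1024/335 G=0] → run G
t=6: vr[A=1024/335 B=1024/1277 C=1024/655 D=512/793 E=1024/335 G=1024/1991] → run G
t=7: vr[A=1024/335 B=1024/1277 C=1024/655 D=512/793 E=1024/335 G=2048/1991] → run D
t=8: vr[A=1024/335 B=1024/1277 C=1024/655 D=1024/793 E=1024/335 G=2048/1991] → run B
t=9: vr[A=1024/335 C=1024/655 D=1024/793 E=1024/335 G=2048/1991] → run G
t=10: vr[A=1024/335 C=1024/655 D=1024/793 E=1024/335] → run D
t=11: vr[A=1024/335 C=1024/655 E=1024/335] → run C
t=12: vr[A=1024/335 C=2048/655 E=1024/335] → run A
t=13: vr[A=2048/335 C=2048/655 E=1024/335] → run E
t=14: vr[A=2048/335 C=2048/655 E=2048/335] → run C
t=15: vr[A=2048/335 C=3072/655 E=2048/335] → run C
t=16: vr[A=2048/335 E=2048/335] → run A
t=17: vr[A=3072/335 E=2048/335] → run E
t=18: vr[A=3072/335 E=3072/335] → run A
t=19: vr[A=4096/335 E=3072/335] → run E
t=20: vr[A=4096/335] → run A
t=21: vr[A=1024/67] → run A
t=22: (idle)
t=23: (idle)
t=24: (idle)

vruntime(E, start of tick 7) = 1024/335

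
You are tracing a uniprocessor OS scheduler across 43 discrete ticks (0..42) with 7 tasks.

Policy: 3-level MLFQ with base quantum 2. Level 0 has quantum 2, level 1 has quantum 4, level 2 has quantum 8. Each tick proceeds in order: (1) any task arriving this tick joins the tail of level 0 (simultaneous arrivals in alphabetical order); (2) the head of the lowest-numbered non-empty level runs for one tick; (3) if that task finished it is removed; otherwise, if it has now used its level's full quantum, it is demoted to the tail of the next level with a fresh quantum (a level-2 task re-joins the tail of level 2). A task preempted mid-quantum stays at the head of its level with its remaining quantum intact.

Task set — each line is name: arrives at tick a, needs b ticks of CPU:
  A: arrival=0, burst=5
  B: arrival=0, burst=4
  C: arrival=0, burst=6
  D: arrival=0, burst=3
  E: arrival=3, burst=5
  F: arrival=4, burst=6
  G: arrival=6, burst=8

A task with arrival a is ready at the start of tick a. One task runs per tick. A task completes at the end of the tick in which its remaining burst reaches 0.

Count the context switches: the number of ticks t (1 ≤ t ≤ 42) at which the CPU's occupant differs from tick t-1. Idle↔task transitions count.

context switches = 14

t=0: L0/L1/L2 = ABCD/-/- → run A
t=1: L0/L1/L2 = ABCD/-/- → run A
t=2: L0/L1/L2 = BCD/A/- → run B
t=3: L0/L1/L2 = BCDE/A/- → run B
t=4: L0/L1/L2 = CDEF/AB/- → run C
t=5: L0/L1/L2 = CDEF/AB/- → run C
t=6: L0/L1/L2 = DEFG/ABC/- → run D
t=7: L0/L1/L2 = DEFG/ABC/- → run D
t=8: L0/L1/L2 = EFG/ABCD/- → run E
t=9: L0/L1/L2 = EFG/ABCD/- → run E
t=10: L0/L1/L2 = FG/ABCDE/- → run F
t=11: L0/L1/L2 = FG/ABCDE/- → run F
t=12: L0/L1/L2 = G/ABCDEF/- → run G
t=13: L0/L1/L2 = G/ABCDEF/- → run G
t=14: L0/L1/L2 = -/ABCDEFG/- → run A
t=15: L0/L1/L2 = -/ABCDEFG/- → run A
t=16: L0/L1/L2 = -/ABCDEFG/- → run A
t=17: L0/L1/L2 = -/BCDEFG/- → run B
t=18: L0/L1/L2 = -/BCDEFG/- → run B
t=19: L0/L1/L2 = -/CDEFG/- → run C
t=20: L0/L1/L2 = -/CDEFG/- → run C
t=21: L0/L1/L2 = -/CDEFG/- → run C
t=22: L0/L1/L2 = -/CDEFG/- → run C
t=23: L0/L1/L2 = -/DEFG/- → run D
t=24: L0/L1/L2 = -/EFG/- → run E
t=25: L0/L1/L2 = -/EFG/- → run E
t=26: L0/L1/L2 = -/EFG/- → run E
t=27: L0/L1/L2 = -/FG/- → run F
t=28: L0/L1/L2 = -/FG/- → run F
t=29: L0/L1/L2 = -/FG/- → run F
t=30: L0/L1/L2 = -/FG/- → run F
t=31: L0/L1/L2 = -/G/- → run G
t=32: L0/L1/L2 = -/G/- → run G
t=33: L0/L1/L2 = -/G/- → run G
t=34: L0/L1/L2 = -/G/- → run G
t=35: L0/L1/L2 = -/-/G → run G
t=36: L0/L1/L2 = -/-/G → run G
t=37: (idle)
t=38: (idle)
t=39: (idle)
t=40: (idle)
t=41: (idle)
t=42: (idle)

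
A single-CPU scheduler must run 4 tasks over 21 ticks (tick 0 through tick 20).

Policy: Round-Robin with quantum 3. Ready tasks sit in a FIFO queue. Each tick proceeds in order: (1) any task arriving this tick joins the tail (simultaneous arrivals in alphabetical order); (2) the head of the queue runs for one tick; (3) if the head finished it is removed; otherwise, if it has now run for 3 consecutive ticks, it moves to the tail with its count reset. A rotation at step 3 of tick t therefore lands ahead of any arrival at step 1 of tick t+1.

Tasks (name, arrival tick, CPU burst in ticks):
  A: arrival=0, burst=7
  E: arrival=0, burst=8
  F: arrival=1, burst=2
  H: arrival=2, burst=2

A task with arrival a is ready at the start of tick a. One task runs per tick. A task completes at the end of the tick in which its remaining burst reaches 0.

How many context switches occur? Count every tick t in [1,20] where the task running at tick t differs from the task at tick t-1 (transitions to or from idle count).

context switches = 8

t=0: queue=[A,E] q_used=0 → run A
t=1: queue=[A,E,F] q_used=1 → run A
t=2: queue=[A,E,F,H] q_used=2 → run A
t=3: queue=[E,F,H,A] q_used=0 → run E
t=4: queue=[E,F,H,A] q_used=1 → run E
t=5: queue=[E,F,H,A] q_used=2 → run E
t=6: queue=[F,H,A,E] q_used=0 → run F
t=7: queue=[F,H,A,E] q_used=1 → run F
t=8: queue=[H,A,E] q_used=0 → run H
t=9: queue=[H,A,E] q_used=1 → run H
t=10: queue=[A,E] q_used=0 → run A
t=11: queue=[A,E] q_used=1 → run A
t=12: queue=[A,E] q_used=2 → run A
t=13: queue=[E,A] q_used=0 → run E
t=14: queue=[E,A] q_used=1 → run E
t=15: queue=[E,A] q_used=2 → run E
t=16: queue=[A,E] q_used=0 → run A
t=17: queue=[E] q_used=0 → run E
t=18: queue=[E] q_used=1 → run E
t=19: (idle)
t=20: (idle)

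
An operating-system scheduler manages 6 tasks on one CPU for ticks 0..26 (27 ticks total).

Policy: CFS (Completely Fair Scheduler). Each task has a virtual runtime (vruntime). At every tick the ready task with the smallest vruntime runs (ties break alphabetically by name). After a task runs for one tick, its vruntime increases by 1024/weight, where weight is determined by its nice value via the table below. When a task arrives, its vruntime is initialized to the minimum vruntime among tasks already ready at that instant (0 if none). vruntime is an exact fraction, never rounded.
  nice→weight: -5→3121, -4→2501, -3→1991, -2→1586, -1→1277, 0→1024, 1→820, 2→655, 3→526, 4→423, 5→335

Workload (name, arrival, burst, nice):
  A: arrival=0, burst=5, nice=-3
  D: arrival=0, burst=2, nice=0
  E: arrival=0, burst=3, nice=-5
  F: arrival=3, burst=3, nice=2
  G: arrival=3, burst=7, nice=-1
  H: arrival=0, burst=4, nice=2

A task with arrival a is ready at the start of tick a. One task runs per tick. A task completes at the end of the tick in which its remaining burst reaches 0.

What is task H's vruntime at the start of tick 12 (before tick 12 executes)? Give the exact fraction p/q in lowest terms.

t=0: vr[A=0 D=0 E=0 H=0] → run A
t=1: vr[A=1024/1991 D=0 E=0 H=0] → run D
t=2: vr[A=1024/1991 D=1 E=0 H=0] → run E
t=3: vr[A=1024/1991 D=1 E=1024/3121 F=0 G=0 H=0] → run F
t=4: vr[A=1024/1991 D=1 E=1024/3121 F=1024/655 G=0 H=0] → run G
t=5: vr[A=1024/1991 D=1 E=1024/3121 F=1024/655 G=1024/1277 H=0] → run H
t=6: vr[A=1024/1991 D=1 E=1024/3121 F=1024/655 G=1024/1277 H=1024/655] → run E
t=7: vr[A=1024/1991 D=1 E=2048/3121 F=1024/655 G=1024/1277 H=1024/655] → run A
t=8: vr[A=2048/1991 D=1 E=2048/3121 F=1024/655 G=1024/1277 H=1024/655] → run E
t=9: vr[A=2048/1991 D=1 F=1024/655 G=1024/1277 H=1024/655] → run G
t=10: vr[A=2048/1991 D=1 F=1024/655 G=2048/1277 H=1024/655] → run D
t=11: vr[A=2048/1991 F=1024/655 G=2048/1277 H=1024/655] → run A
t=12: vr[A=3072/1991 F=1024/655 G=2048/1277 H=1024/655] → run A
t=13: vr[A=4096/1991 F=1024/655 G=2048/1277 H=1024/655] → run F
t=14: vr[A=4096/1991 F=2048/655 G=2048/1277 H=1024/655] → run H
t=15: vr[A=4096/1991 F=2048/655 G=2048/1277 H=2048/655] → run G
t=16: vr[A=4096/1991 F=2048/655 G=3072/1277 H=2048/655] → run A
t=17: vr[F=2048/655 G=3072/1277 H=2048/655] → run G
t=18: vr[F=2048/655 G=4096/1277 H=2048/655] → run F
t=19: vr[G=4096/1277 H=2048/655] → run H
t=20: vr[G=4096/1277 H=3072/655] → run G
t=21: vr[G=5120/1277 H=3072/655] → run G
t=22: vr[G=6144/1277 H=3072/655] → run H
t=23: vr[G=6144/1277] → run G
t=24: (idle)
t=25: (idle)
t=26: (idle)

vruntime(H, start of tick 12) = 1024/655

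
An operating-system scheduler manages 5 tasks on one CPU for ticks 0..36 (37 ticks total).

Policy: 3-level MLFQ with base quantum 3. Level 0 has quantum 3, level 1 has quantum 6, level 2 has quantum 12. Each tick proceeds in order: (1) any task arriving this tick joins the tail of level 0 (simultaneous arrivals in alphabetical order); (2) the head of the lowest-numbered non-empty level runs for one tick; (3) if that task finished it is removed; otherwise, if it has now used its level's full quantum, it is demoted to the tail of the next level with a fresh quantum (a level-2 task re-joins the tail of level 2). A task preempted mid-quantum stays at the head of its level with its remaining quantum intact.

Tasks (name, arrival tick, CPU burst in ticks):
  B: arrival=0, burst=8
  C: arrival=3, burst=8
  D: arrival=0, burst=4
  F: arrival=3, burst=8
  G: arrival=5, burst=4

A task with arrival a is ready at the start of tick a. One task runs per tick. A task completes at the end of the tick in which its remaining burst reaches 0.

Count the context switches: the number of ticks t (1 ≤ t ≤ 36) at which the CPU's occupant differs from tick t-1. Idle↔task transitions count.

context switches = 10

t=0: L0/L1/L2 = BD/-/- → run B
t=1: L0/L1/L2 = BD/-/- → run B
t=2: L0/L1/L2 = BD/-/- → run B
t=3: L0/L1/L2 = DCF/B/- → run D
t=4: L0/L1/L2 = DCF/B/- → run D
t=5: L0/L1/L2 = DCFG/B/- → run D
t=6: L0/L1/L2 = CFG/BD/- → run C
t=7: L0/L1/L2 = CFG/BD/- → run C
t=8: L0/L1/L2 = CFG/BD/- → run C
t=9: L0/L1/L2 = FG/BDC/- → run F
t=10: L0/L1/L2 = FG/BDC/- → run F
t=11: L0/L1/L2 = FG/BDC/- → run F
t=12: L0/L1/L2 = G/BDCF/- → run G
t=13: L0/L1/L2 = G/BDCF/- → run G
t=14: L0/L1/L2 = G/BDCF/- → run G
t=15: L0/L1/L2 = -/BDCFG/- → run B
t=16: L0/L1/L2 = -/BDCFG/- → run B
t=17: L0/L1/L2 = -/BDCFG/- → run B
t=18: L0/L1/L2 = -/BDCFG/- → run B
t=19: L0/L1/L2 = -/BDCFG/- → run B
t=20: L0/L1/L2 = -/DCFG/- → run D
t=21: L0/L1/L2 = -/CFG/- → run C
t=22: L0/L1/L2 = -/CFG/- → run C
t=23: L0/L1/L2 = -/CFG/- → run C
t=24: L0/L1/L2 = -/CFG/- → run C
t=25: L0/L1/L2 = -/CFG/- → run C
t=26: L0/L1/L2 = -/FG/- → run F
t=27: L0/L1/L2 = -/FG/- → run F
t=28: L0/L1/L2 = -/FG/- → run F
t=29: L0/L1/L2 = -/FG/- → run F
t=30: L0/L1/L2 = -/FG/- → run F
t=31: L0/L1/L2 = -/G/- → run G
t=32: (idle)
t=33: (idle)
t=34: (idle)
t=35: (idle)
t=36: (idle)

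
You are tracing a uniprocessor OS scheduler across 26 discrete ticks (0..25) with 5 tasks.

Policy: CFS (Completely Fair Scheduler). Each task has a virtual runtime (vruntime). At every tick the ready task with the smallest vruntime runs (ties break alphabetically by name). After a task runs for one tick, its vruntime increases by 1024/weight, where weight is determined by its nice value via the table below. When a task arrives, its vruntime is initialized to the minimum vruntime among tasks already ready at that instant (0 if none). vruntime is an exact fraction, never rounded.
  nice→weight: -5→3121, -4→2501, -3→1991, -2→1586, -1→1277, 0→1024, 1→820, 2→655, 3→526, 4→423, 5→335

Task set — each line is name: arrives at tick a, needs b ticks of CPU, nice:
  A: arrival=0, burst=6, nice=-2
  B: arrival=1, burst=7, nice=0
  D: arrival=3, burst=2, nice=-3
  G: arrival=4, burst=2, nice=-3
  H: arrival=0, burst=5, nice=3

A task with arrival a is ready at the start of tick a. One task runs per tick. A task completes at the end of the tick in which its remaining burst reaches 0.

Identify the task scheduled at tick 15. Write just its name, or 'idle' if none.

running at tick 15 = A

t=0: vr[A=0 H=0] → run A
t=1: vr[A=512/793 B=0 H=0] → run B
t=2: vr[A=512/793 B=1 H=0] → run H
t=3: vr[A=512/793 B=1 D=512/793 H=512/263] → run A
t=4: vr[A=1024/793 B=1 D=512/793 G=512/793 H=512/263] → run D
t=5: vr[A=1024/793 B=1 D=1831424/1578863 G=512/793 H=512/263] → run G
t=6: vr[A=1024/793 B=1 D=1831424/1578863 G=1831424/1578863 H=512/263] → run B
t=7: vr[A=1024/793 B=2 D=1831424/1578863 G=1831424/1578863 H=512/263] → run D
t=8: vr[A=1024/793 B=2 G=1831424/1578863 H=512/263] → run G
t=9: vr[A=1024/793 B=2 H=512/263] → run A
t=10: vr[A=1536/793 B=2 H=512/263] → run A
t=11: vr[A=2048/793 B=2 H=512/263] → run H
t=12: vr[A=2048/793 B=2 H=1024/263] → run B
t=13: vr[A=2048/793 B=3 H=1024/263] → run A
t=14: vr[A=2560/793 B=3 H=1024/263] → run B
t=15: vr[A=2560/793 B=4 H=1024/263] → run A
t=16: vr[B=4 H=1024/263] → run H
t=17: vr[B=4 H=1536/263] → run B
t=18: vr[B=5 H=1536/263] → run B
t=19: vr[B=6 H=1536/263] → run H
t=20: vr[B=6 H=2048/263] → run B
t=21: vr[H=2048/263] → run H
t=22: (idle)
t=23: (idle)
t=24: (idle)
t=25: (idle)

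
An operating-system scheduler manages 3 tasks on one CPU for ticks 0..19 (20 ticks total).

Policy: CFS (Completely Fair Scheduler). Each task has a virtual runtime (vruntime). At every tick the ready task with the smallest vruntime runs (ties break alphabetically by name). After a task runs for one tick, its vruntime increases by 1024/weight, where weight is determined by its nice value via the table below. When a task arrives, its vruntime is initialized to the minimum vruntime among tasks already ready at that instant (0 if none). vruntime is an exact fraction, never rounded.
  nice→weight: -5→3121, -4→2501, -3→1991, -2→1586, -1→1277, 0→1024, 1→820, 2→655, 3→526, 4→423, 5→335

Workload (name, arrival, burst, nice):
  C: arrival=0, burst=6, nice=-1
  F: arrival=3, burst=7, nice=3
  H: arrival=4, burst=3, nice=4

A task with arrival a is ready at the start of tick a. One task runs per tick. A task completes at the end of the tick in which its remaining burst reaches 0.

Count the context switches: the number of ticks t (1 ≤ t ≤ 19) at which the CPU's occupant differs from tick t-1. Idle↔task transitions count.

t=0: vr[C=0] → run C
t=1: vr[C=1024/1277] → run C
t=2: vr[C=2048/1277] → run C
t=3: vr[C=3072/1277 F=3072/1277] → run C
t=4: vr[C=4096/1277 F=3072/1277 H=3072/1277] → run F
t=5: vr[C=4096/1277 F=1461760/335851 H=3072/1277] → run H
t=6: vr[C=4096/1277 F=1461760/335851 H=2607104/540171] → run C
t=7: vr[C=5120/1277 F=1461760/335851 H=2607104/540171] → run C
t=8: vr[F=1461760/335851 H=2607104/540171] → run F
t=9: vr[F=2115584/335851 H=2607104/540171] → run H
t=10: vr[F=2115584/335851 H=3914752/540171] → run F
t=11: vr[F=2769408/335851 H=3914752/540171] → run H
t=12: vr[F=2769408/335851] → run F
t=13: vr[F=3423232/335851] → run F
t=14: vr[F=4077056/335851] → run F
t=15: vr[F=4730880/335851] → run F
t=16: (idle)
t=17: (idle)
t=18: (idle)
t=19: (idle)

context switches = 9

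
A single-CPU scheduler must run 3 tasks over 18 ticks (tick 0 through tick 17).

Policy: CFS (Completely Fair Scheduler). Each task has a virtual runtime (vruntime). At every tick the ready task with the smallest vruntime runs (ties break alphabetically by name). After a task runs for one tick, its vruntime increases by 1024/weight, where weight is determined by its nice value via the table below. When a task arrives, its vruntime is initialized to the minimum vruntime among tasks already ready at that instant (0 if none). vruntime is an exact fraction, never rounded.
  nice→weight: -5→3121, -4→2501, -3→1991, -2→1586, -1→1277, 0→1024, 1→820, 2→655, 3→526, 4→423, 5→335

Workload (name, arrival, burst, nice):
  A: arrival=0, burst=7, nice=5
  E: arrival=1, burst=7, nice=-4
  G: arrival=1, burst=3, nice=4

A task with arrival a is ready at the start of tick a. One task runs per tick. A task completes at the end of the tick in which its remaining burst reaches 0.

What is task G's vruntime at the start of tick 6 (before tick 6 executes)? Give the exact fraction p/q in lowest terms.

t=0: vr[A=0] → run A
t=1: vr[A=1024/335 E=1024/335 G=1024/335] → run A
t=2: vr[A=2048/335 E=1024/335 G=1024/335] → run E
t=3: vr[A=2048/335 E=2904064/837835 G=1024/335] → run G
t=4: vr[A=2048/335 E=2904064/837835 G=776192/141705] → run E
t=5: vr[A=2048/335 E=3247104/837835 G=776192/141705] → run E
t=6: vr[A=2048/335 E=3590144/837835 G=776192/141705] → run E
t=7: vr[A=2048/335 E=3933184/837835 G=776192/141705] → run E
t=8: vr[A=2048/335 E=4276224/837835 G=776192/141705] → run E
t=9: vr[A=2048/335 E=4619264/837835 G=776192/141705] → run G
t=10: vr[A=2048/335 E=4619264/837835 G=1119232/141705] → run E
t=11: vr[A=2048/335 G=1119232/141705] → run A
t=12: vr[A=3072/335 G=1119232/141705] → run G
t=13: vr[A=3072/335] → run A
t=14: vr[A=4096/335] → run A
t=15: vr[A=1024/67] → run A
t=16: vr[A=6144/335] → run A
t=17: (idle)

vruntime(G, start of tick 6) = 776192/141705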